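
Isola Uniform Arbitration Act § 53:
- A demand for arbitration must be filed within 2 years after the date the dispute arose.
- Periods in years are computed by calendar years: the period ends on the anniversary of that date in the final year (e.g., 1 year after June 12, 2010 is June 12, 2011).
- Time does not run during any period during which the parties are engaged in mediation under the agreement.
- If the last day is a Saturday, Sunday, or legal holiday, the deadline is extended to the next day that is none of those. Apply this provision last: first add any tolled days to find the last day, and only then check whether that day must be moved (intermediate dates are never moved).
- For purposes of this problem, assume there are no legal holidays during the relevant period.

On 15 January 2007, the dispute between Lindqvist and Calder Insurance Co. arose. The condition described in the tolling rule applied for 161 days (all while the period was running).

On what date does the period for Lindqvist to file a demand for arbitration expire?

2 years after 15 January 2007 is January 15, 2009.
Tolling adds 161 days: January 15, 2009 + 161 days = June 25, 2009.
June 25, 2009 is a Thursday and not a legal holiday, so no extension applies.

June 25, 2009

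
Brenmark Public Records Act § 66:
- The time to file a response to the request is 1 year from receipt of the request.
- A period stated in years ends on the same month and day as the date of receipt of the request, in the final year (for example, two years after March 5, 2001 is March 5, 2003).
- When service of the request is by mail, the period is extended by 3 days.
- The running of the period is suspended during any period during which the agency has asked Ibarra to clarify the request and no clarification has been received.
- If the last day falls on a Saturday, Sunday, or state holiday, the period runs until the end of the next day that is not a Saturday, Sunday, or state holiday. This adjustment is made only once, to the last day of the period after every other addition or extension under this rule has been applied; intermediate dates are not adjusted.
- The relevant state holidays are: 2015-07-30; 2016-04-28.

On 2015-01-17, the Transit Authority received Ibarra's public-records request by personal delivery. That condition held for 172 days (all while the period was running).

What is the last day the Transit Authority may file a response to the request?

July 7, 2016

1 year after 2015-01-17 is January 17, 2016.
Service was not by mail, so no mail extension applies.
Tolling adds 172 days: January 17, 2016 + 172 days = July 7, 2016.
July 7, 2016 is a Thursday and not a state holiday, so no extension applies.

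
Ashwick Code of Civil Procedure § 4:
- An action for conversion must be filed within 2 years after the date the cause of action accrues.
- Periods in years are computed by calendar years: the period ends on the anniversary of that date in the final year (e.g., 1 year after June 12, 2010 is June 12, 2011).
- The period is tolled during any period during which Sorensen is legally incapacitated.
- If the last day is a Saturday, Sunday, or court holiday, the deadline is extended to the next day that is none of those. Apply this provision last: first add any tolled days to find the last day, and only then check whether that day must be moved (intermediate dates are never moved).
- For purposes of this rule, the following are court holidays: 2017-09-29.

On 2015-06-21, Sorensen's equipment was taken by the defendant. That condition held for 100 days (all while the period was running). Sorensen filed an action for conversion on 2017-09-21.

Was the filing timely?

Yes

2 years after 2015-06-21 is June 21, 2017.
Tolling adds 100 days: June 21, 2017 + 100 days = September 29, 2017.
September 29, 2017 is a listed holiday; September 30, 2017 is Saturday; October 1, 2017 is Sunday. The next qualifying day is October 2, 2017.
The deadline is October 2, 2017; the filing on September 21, 2017 is on or before that date.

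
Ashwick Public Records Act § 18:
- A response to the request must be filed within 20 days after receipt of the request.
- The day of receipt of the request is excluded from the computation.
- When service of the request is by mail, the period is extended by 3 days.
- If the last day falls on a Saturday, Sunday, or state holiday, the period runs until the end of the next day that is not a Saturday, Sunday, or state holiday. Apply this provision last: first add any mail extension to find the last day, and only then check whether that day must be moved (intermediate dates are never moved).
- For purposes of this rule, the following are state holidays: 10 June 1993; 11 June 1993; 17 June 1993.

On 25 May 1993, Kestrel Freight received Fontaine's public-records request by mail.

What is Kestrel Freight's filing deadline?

June 18, 1993

20 days after 25 May 1993 is June 14, 1993.
Service was by mail, adding 3 days: June 14, 1993 + 3 days = June 17, 1993.
June 17, 1993 is a listed holiday. The next qualifying day is June 18, 1993.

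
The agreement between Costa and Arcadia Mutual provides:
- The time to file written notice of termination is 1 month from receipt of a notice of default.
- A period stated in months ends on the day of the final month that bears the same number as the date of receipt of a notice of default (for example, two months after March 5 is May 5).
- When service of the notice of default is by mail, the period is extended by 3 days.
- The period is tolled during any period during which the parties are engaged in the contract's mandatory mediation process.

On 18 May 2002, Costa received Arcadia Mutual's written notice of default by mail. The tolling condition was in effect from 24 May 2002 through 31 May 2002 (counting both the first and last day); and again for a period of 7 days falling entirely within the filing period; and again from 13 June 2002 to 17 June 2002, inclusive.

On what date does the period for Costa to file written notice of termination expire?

July 11, 2002

1 month after 18 May 2002 is June 18, 2002.
Service was by mail, adding 3 days: June 18, 2002 + 3 days = June 21, 2002.
From May 24, 2002 through May 31, 2002 inclusive is 8 days; tolling adds 8 days: June 21, 2002 + 8 days = June 29, 2002.
Tolling adds 7 days: June 29, 2002 + 7 days = July 6, 2002.
From June 13, 2002 through June 17, 2002 inclusive is 5 days; tolling adds 5 days: July 6, 2002 + 5 days = July 11, 2002.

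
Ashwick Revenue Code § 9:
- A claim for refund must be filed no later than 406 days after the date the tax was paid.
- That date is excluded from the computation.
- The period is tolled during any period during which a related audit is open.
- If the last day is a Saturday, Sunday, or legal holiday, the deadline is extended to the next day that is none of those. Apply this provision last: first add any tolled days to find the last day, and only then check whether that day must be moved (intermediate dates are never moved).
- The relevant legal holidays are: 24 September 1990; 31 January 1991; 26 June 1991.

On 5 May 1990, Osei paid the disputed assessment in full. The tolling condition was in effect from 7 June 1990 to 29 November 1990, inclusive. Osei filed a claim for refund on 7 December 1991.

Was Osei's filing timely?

406 days after 5 May 1990 is June 15, 1991.
From June 7, 1990 through November 29, 1990 inclusive is 176 days; tolling adds 176 days: June 15, 1991 + 176 days = December 8, 1991.
December 8, 1991 is Sunday. The next qualifying day is December 9, 1991.
The deadline is December 9, 1991; the filing on December 7, 1991 is on or before that date.

Yes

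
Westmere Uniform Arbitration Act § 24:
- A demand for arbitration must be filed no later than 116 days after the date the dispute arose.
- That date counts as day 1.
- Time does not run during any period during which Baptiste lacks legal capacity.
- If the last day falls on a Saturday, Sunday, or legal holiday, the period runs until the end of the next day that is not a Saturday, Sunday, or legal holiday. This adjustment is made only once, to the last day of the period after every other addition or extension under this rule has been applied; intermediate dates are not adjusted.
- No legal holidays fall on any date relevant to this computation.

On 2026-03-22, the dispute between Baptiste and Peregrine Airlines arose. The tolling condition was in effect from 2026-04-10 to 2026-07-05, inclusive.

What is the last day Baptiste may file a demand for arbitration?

Counting 2026-03-22 as day 1, day 116 is July 15, 2026.
From April 10, 2026 through July 5, 2026 inclusive is 87 days; tolling adds 87 days: July 15, 2026 + 87 days = October 10, 2026.
October 10, 2026 is Saturday; October 11, 2026 is Sunday. The next qualifying day is October 12, 2026.

October 12, 2026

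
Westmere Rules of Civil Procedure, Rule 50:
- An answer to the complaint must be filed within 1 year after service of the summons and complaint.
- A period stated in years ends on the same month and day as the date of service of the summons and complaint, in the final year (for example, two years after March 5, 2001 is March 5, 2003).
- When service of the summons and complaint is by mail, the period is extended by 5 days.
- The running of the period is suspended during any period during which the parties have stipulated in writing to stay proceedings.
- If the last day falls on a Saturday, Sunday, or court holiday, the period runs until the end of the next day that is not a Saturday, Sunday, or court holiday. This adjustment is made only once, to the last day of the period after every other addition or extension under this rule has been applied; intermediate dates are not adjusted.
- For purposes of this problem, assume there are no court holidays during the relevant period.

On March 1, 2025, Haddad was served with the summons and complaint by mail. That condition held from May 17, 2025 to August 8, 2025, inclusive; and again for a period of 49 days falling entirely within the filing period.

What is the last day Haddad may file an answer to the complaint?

1 year after March 1, 2025 is March 1, 2026.
Service was by mail, adding 5 days: March 1, 2026 + 5 days = March 6, 2026.
From May 17, 2025 through August 8, 2025 inclusive is 84 days; tolling adds 84 days: March 6, 2026 + 84 days = May 29, 2026.
Tolling adds 49 days: May 29, 2026 + 49 days = July 17, 2026.
July 17, 2026 is a Friday and not a court holiday, so no extension applies.

July 17, 2026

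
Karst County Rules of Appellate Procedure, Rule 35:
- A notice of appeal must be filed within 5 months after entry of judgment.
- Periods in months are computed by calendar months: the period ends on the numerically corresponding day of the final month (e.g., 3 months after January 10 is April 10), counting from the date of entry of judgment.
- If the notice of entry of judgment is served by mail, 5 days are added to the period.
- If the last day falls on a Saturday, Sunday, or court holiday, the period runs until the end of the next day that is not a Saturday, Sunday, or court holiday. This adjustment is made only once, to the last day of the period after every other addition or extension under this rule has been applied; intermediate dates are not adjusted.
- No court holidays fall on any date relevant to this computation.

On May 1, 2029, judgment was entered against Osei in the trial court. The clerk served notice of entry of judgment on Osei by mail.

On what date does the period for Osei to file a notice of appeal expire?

October 8, 2029

5 months after May 1, 2029 is October 1, 2029.
Service was by mail, adding 5 days: October 1, 2029 + 5 days = October 6, 2029.
October 6, 2029 is Saturday; October 7, 2029 is Sunday. The next qualifying day is October 8, 2029.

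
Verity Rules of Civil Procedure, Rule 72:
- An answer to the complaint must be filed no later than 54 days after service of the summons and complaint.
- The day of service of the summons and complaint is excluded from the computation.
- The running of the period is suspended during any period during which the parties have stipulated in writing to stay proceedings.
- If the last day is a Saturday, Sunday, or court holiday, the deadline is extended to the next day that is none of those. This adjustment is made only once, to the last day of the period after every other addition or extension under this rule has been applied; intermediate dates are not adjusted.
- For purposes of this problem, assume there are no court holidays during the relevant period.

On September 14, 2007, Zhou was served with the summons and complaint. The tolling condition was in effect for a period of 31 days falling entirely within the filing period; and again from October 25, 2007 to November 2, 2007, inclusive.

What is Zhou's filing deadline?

December 17, 2007

54 days after September 14, 2007 is November 7, 2007.
Tolling adds 31 days: November 7, 2007 + 31 days = December 8, 2007.
From October 25, 2007 through November 2, 2007 inclusive is 9 days; tolling adds 9 days: December 8, 2007 + 9 days = December 17, 2007.
December 17, 2007 is a Monday and not a court holiday, so no extension applies.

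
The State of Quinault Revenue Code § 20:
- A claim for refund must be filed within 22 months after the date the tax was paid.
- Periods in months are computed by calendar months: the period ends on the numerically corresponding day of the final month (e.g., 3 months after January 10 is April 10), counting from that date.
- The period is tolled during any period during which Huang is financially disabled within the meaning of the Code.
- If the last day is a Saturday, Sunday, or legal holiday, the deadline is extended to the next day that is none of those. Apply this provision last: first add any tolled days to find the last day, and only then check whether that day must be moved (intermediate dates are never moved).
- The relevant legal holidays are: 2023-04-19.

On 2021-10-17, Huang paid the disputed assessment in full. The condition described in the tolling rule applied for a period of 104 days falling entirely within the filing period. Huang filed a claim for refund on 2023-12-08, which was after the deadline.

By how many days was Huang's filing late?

9 days

22 months after 2021-10-17 is August 17, 2023.
Tolling adds 104 days: August 17, 2023 + 104 days = November 29, 2023.
November 29, 2023 is a Wednesday and not a legal holiday, so no extension applies.
The deadline is November 29, 2023; from November 29, 2023 to December 8, 2023 is 9 days.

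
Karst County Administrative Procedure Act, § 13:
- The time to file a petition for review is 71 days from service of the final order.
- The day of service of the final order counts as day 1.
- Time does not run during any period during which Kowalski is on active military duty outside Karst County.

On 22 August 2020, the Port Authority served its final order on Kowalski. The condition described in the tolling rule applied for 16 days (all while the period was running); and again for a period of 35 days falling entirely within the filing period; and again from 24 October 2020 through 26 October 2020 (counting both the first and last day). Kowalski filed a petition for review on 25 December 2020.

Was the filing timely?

No

Counting 22 August 2020 as day 1, day 71 is October 31, 2020.
Tolling adds 16 days: October 31, 2020 + 16 days = November 16, 2020.
Tolling adds 35 days: November 16, 2020 + 35 days = December 21, 2020.
From October 24, 2020 through October 26, 2020 inclusive is 3 days; tolling adds 3 days: December 21, 2020 + 3 days = December 24, 2020.
The deadline is December 24, 2020; the filing on December 25, 2020 is after that date.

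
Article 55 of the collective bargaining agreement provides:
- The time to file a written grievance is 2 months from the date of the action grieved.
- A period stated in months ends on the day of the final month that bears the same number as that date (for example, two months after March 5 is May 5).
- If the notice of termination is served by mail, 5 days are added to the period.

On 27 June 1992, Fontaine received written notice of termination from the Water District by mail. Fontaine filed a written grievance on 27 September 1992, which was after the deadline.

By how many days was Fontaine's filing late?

26 days

2 months after 27 June 1992 is August 27, 1992.
Service was by mail, adding 5 days: August 27, 1992 + 5 days = September 1, 1992.
The deadline is September 1, 1992; from September 1, 1992 to September 27, 1992 is 26 days.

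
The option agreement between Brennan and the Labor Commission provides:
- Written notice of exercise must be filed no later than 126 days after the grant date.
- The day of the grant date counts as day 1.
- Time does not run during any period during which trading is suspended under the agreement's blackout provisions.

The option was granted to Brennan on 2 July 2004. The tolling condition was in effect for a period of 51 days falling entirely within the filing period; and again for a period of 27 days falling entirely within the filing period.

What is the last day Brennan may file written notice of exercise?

January 21, 2005

Counting 2 July 2004 as day 1, day 126 is November 4, 2004.
Tolling adds 51 days: November 4, 2004 + 51 days = December 25, 2004.
Tolling adds 27 days: December 25, 2004 + 27 days = January 21, 2005.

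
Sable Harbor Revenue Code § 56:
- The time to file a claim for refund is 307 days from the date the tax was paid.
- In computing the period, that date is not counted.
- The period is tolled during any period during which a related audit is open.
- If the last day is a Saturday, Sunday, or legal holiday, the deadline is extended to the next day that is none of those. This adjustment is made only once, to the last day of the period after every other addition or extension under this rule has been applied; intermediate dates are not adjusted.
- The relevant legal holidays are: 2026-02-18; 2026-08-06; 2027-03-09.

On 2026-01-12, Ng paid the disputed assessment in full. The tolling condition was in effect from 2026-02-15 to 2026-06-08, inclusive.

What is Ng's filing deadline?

March 10, 2027

307 days after 2026-01-12 is November 15, 2026.
From February 15, 2026 through June 8, 2026 inclusive is 114 days; tolling adds 114 days: November 15, 2026 + 114 days = March 9, 2027.
March 9, 2027 is a listed holiday. The next qualifying day is March 10, 2027.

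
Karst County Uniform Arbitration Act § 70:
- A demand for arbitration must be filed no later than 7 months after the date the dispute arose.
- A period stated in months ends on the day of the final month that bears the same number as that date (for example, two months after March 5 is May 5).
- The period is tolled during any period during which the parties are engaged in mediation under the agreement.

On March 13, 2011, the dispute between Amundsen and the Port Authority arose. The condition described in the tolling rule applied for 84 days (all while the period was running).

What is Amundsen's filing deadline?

January 5, 2012

7 months after March 13, 2011 is October 13, 2011.
Tolling adds 84 days: October 13, 2011 + 84 days = January 5, 2012.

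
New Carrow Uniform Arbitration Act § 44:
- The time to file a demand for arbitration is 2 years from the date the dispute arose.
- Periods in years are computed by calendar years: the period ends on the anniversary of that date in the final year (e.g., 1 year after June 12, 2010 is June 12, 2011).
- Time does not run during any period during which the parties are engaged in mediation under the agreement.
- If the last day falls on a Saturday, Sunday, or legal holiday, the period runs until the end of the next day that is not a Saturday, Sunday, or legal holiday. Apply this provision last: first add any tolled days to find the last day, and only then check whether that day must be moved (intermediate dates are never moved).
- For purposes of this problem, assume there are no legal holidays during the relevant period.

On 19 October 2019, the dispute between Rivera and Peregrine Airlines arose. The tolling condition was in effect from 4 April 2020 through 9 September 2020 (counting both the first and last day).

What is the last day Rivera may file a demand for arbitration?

2 years after 19 October 2019 is October 19, 2021.
From April 4, 2020 through September 9, 2020 inclusive is 159 days; tolling adds 159 days: October 19, 2021 + 159 days = March 27, 2022.
March 27, 2022 is Sunday. The next qualifying day is March 28, 2022.

March 28, 2022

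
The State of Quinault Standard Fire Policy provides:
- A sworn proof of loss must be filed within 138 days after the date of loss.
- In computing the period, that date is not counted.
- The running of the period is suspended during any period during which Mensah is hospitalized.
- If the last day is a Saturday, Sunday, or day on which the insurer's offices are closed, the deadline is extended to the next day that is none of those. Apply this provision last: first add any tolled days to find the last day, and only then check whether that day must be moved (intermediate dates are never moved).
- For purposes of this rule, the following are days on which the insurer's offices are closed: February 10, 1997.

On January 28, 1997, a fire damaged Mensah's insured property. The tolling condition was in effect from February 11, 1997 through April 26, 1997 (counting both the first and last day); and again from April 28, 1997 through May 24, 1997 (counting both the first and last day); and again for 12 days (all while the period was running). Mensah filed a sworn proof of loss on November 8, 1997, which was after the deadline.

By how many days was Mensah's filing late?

138 days after January 28, 1997 is June 15, 1997.
From February 11, 1997 through April 26, 1997 inclusive is 75 days; tolling adds 75 days: June 15, 1997 + 75 days = August 29, 1997.
From April 28, 1997 through May 24, 1997 inclusive is 27 days; tolling adds 27 days: August 29, 1997 + 27 days = September 25, 1997.
Tolling adds 12 days: September 25, 1997 + 12 days = October 7, 1997.
October 7, 1997 is a Tuesday and not a day on which the insurer's offices are closed, so no extension applies.
The deadline is October 7, 1997; from October 7, 1997 to November 8, 1997 is 32 days.

32 days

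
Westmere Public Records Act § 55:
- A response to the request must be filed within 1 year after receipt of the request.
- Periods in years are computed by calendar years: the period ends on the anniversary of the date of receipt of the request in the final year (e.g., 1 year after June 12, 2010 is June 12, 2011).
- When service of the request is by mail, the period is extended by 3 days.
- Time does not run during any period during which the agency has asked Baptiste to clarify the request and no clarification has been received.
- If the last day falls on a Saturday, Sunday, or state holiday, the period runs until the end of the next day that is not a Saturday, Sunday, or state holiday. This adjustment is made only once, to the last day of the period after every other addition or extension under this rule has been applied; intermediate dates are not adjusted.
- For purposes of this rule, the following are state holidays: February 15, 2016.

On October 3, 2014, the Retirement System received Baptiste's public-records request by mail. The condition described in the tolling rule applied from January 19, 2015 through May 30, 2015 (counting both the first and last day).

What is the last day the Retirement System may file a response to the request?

1 year after October 3, 2014 is October 3, 2015.
Service was by mail, adding 3 days: October 3, 2015 + 3 days = October 6, 2015.
From January 19, 2015 through May 30, 2015 inclusive is 132 days; tolling adds 132 days: October 6, 2015 + 132 days = February 15, 2016.
February 15, 2016 is a listed holiday. The next qualifying day is February 16, 2016.

February 16, 2016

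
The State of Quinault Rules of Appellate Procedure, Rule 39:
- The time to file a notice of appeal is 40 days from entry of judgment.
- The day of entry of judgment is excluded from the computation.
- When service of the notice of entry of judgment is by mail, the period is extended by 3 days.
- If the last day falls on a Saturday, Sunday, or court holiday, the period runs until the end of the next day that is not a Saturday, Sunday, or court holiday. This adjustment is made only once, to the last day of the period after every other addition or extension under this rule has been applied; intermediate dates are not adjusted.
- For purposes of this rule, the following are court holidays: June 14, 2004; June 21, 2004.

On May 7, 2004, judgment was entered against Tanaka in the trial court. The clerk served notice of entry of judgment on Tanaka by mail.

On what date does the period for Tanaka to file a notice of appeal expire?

40 days after May 7, 2004 is June 16, 2004.
Service was by mail, adding 3 days: June 16, 2004 + 3 days = June 19, 2004.
June 19, 2004 is Saturday; June 20, 2004 is Sunday; June 21, 2004 is a listed holiday. The next qualifying day is June 22, 2004.

June 22, 2004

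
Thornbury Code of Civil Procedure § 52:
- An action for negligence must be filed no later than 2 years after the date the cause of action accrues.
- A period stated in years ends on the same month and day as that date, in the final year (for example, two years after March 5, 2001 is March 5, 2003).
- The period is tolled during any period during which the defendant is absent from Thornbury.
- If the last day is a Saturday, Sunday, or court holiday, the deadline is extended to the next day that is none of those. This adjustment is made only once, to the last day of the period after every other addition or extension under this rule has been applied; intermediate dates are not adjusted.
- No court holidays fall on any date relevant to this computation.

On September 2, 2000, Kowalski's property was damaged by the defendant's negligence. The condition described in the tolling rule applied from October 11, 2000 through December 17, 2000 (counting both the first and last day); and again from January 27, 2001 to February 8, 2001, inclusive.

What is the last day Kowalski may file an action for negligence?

November 22, 2002

2 years after September 2, 2000 is September 2, 2002.
From October 11, 2000 through December 17, 2000 inclusive is 68 days; tolling adds 68 days: September 2, 2002 + 68 days = November 9, 2002.
From January 27, 2001 through February 8, 2001 inclusive is 13 days; tolling adds 13 days: November 9, 2002 + 13 days = November 22, 2002.
November 22, 2002 is a Friday and not a court holiday, so no extension applies.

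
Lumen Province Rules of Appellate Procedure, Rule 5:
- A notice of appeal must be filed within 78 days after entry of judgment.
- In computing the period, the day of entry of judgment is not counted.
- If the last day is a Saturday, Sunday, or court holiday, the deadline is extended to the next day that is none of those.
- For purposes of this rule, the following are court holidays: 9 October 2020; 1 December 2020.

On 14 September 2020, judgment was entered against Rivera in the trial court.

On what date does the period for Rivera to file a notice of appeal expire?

December 2, 2020

78 days after 14 September 2020 is December 1, 2020.
December 1, 2020 is a listed holiday. The next qualifying day is December 2, 2020.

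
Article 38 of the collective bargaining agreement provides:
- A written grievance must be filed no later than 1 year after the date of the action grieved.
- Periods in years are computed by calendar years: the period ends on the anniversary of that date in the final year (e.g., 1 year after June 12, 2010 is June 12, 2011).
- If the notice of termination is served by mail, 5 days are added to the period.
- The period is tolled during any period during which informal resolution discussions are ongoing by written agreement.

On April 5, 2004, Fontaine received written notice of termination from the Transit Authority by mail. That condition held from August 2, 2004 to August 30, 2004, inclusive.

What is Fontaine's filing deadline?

1 year after April 5, 2004 is April 5, 2005.
Service was by mail, adding 5 days: April 5, 2005 + 5 days = April 10, 2005.
From August 2, 2004 through August 30, 2004 inclusive is 29 days; tolling adds 29 days: April 10, 2005 + 29 days = May 9, 2005.

May 9, 2005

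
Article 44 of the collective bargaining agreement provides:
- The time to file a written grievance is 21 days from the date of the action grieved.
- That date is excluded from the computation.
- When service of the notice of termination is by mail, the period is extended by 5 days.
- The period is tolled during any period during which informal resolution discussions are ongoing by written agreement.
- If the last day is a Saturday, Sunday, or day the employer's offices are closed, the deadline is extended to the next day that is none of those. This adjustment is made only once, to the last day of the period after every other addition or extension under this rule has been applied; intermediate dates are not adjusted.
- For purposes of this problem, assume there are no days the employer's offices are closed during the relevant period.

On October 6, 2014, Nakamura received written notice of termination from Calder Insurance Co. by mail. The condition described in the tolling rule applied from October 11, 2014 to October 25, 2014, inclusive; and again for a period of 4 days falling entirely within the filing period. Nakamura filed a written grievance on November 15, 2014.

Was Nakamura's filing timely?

Yes

21 days after October 6, 2014 is October 27, 2014.
Service was by mail, adding 5 days: October 27, 2014 + 5 days = November 1, 2014.
From October 11, 2014 through October 25, 2014 inclusive is 15 days; tolling adds 15 days: November 1, 2014 + 15 days = November 16, 2014.
Tolling adds 4 days: November 16, 2014 + 4 days = November 20, 2014.
November 20, 2014 is a Thursday and not a day the employer's offices are closed, so no extension applies.
The deadline is November 20, 2014; the filing on November 15, 2014 is on or before that date.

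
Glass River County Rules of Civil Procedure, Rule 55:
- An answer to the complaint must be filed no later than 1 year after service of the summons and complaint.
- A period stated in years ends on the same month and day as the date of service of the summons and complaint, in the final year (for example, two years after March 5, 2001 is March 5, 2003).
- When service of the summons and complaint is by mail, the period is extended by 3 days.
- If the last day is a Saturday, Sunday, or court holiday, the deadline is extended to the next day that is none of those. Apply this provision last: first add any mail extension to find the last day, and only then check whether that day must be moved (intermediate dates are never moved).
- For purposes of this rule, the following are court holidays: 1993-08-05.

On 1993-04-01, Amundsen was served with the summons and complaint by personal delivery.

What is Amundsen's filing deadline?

1 year after 1993-04-01 is April 1, 1994.
Service was not by mail, so no mail extension applies.
April 1, 1994 is a Friday and not a court holiday, so no extension applies.

April 1, 1994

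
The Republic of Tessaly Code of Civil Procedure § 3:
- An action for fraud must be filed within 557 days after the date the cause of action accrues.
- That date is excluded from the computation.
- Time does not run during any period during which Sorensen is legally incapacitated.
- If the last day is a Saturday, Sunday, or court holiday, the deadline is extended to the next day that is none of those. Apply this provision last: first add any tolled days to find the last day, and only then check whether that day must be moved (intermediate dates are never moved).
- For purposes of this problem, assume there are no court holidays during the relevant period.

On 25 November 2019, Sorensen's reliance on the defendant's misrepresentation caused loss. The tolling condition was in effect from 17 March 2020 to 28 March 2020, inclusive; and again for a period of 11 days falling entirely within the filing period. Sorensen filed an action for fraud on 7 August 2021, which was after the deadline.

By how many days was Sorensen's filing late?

557 days after 25 November 2019 is June 4, 2021.
From March 17, 2020 through March 28, 2020 inclusive is 12 days; tolling adds 12 days: June 4, 2021 + 12 days = June 16, 2021.
Tolling adds 11 days: June 16, 2021 + 11 days = June 27, 2021.
June 27, 2021 is Sunday. The next qualifying day is June 28, 2021.
The deadline is June 28, 2021; from June 28, 2021 to August 7, 2021 is 40 days.

40 days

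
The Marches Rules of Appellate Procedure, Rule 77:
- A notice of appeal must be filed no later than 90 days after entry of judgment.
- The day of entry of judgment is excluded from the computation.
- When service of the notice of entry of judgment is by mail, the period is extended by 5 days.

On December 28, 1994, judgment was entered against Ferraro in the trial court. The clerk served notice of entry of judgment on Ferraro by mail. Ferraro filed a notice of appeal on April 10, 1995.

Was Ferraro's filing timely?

No

90 days after December 28, 1994 is March 28, 1995.
Service was by mail, adding 5 days: March 28, 1995 + 5 days = April 2, 1995.
The deadline is April 2, 1995; the filing on April 10, 1995 is after that date.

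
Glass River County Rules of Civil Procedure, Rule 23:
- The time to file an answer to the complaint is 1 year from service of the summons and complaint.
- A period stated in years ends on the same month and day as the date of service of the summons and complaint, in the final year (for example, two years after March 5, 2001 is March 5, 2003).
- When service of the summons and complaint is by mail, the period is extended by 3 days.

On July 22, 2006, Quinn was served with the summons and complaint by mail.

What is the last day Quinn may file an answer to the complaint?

July 25, 2007

1 year after July 22, 2006 is July 22, 2007.
Service was by mail, adding 3 days: July 22, 2007 + 3 days = July 25, 2007.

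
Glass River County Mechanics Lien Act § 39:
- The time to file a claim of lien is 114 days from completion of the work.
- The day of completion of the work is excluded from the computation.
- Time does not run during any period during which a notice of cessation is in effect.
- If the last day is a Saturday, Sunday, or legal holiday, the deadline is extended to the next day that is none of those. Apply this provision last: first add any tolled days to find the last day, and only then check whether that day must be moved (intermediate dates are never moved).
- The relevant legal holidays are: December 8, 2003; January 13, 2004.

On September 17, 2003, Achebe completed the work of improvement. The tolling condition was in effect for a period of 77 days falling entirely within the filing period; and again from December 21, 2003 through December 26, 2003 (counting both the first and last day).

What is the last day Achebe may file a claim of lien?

114 days after September 17, 2003 is January 9, 2004.
Tolling adds 77 days: January 9, 2004 + 77 days = March 26, 2004.
From December 21, 2003 through December 26, 2003 inclusive is 6 days; tolling adds 6 days: March 26, 2004 + 6 days = April 1, 2004.
April 1, 2004 is a Thursday and not a legal holiday, so no extension applies.

April 1, 2004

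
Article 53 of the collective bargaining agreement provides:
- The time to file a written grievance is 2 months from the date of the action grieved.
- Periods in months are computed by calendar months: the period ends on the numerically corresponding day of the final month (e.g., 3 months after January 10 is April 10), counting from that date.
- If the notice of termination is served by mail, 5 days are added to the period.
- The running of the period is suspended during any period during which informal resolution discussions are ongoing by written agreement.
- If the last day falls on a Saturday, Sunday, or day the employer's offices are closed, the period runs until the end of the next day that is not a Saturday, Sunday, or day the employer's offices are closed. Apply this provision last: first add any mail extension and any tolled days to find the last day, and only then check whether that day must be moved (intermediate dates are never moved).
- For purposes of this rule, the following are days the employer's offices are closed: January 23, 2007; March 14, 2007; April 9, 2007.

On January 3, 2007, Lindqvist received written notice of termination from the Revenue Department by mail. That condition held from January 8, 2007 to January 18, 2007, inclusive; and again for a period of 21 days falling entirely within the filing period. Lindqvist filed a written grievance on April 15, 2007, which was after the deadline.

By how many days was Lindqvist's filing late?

5 days

2 months after January 3, 2007 is March 3, 2007.
Service was by mail, adding 5 days: March 3, 2007 + 5 days = March 8, 2007.
From January 8, 2007 through January 18, 2007 inclusive is 11 days; tolling adds 11 days: March 8, 2007 + 11 days = March 19, 2007.
Tolling adds 21 days: March 19, 2007 + 21 days = April 9, 2007.
April 9, 2007 is a listed holiday. The next qualifying day is April 10, 2007.
The deadline is April 10, 2007; from April 10, 2007 to April 15, 2007 is 5 days.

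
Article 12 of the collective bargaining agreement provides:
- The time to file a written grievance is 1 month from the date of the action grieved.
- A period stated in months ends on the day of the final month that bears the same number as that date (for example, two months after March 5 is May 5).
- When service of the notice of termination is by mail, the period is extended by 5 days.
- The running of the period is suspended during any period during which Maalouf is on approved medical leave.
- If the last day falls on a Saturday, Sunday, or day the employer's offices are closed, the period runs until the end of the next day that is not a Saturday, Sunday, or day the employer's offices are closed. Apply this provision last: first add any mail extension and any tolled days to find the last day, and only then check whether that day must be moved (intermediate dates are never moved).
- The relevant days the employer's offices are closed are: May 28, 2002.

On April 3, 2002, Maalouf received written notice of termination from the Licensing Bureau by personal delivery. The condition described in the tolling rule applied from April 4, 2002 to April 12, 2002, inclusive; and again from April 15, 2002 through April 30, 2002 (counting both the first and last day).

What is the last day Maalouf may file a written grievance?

1 month after April 3, 2002 is May 3, 2002.
Service was not by mail, so no mail extension applies.
From April 4, 2002 through April 12, 2002 inclusive is 9 days; tolling adds 9 days: May 3, 2002 + 9 days = May 12, 2002.
From April 15, 2002 through April 30, 2002 inclusive is 16 days; tolling adds 16 days: May 12, 2002 + 16 days = May 28, 2002.
May 28, 2002 is a listed holiday. The next qualifying day is May 29, 2002.

May 29, 2002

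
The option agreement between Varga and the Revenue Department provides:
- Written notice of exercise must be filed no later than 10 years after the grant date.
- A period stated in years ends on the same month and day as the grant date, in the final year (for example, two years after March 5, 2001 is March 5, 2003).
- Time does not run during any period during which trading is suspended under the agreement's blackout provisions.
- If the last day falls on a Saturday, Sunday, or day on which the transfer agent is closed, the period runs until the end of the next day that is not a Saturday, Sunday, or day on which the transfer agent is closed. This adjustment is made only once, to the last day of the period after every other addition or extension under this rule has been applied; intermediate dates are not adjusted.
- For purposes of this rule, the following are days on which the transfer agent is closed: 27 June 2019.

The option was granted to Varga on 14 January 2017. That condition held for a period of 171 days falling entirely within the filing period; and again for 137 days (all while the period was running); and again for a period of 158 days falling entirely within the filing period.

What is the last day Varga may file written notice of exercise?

April 24, 2028

10 years after 14 January 2017 is January 14, 2027.
Tolling adds 171 days: January 14, 2027 + 171 days = July 4, 2027.
Tolling adds 137 days: July 4, 2027 + 137 days = November 18, 2027.
Tolling adds 158 days: November 18, 2027 + 158 days = April 24, 2028.
April 24, 2028 is a Monday and not a day on which the transfer agent is closed, so no extension applies.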